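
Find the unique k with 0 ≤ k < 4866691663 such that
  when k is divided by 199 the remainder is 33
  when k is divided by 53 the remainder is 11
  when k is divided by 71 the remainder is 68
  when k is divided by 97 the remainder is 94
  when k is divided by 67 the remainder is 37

4415262584

Combine the congruences pairwise.
From k ≡ 33 (mod 199) write k = 33 + 199t. Substituting into k ≡ 11 (mod 53) gives 199t ≡ 31 (mod 53), and since 40⁻¹ ≡ 4 (mod 53), t ≡ 18. Hence k ≡ 33 + 199·18 = 3615 (mod 10547).
From k ≡ 3615 (mod 10547) write k = 3615 + 10547t. Substituting into k ≡ 68 (mod 71) gives 10547t ≡ 3 (mod 71), and since 39⁻¹ ≡ 51 (mod 71), t ≡ 11. Hence k ≡ 3615 + 10547·11 = 119632 (mod 748837).
From k ≡ 119632 (mod 748837) write k = 119632 + 748837t. Substituting into k ≡ 94 (mod 97) gives 748837t ≡ 63 (mod 97), and since 94⁻¹ ≡ 32 (mod 97), t ≡ 76. Hence k ≡ 119632 + 748837·76 = 57031244 (mod 72637189).
From k ≡ 57031244 (mod 72637189) write k = 57031244 + 72637189t. Substituting into k ≡ 37 (mod 67) gives 72637189t ≡ 64 (mod 67), and since 10⁻¹ ≡ 47 (mod 67), t ≡ 60. Hence k ≡ 57031244 + 72637189·60 = 4415262584 (mod 4866691663).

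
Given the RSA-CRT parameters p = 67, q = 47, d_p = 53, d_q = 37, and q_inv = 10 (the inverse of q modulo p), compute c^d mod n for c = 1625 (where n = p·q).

2133

m₁ = c^(d_p) mod p: c ≡ 17 (mod 67), and 17^53 mod 67 = 56.
m₂ = c^(d_q) mod q: c ≡ 27 (mod 47), and 27^37 mod 47 = 18.
h = q_inv·(m₁ − m₂) mod p = 10·(56 − 18) mod 67 = 45.
m = m₂ + h·q = 18 + 45·47 = 2133.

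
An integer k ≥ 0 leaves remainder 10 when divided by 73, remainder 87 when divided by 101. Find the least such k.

5339

From k ≡ 10 (mod 73) write k = 10 + 73t. Substituting into k ≡ 87 (mod 101) gives 73t ≡ 77 (mod 101), and since 73⁻¹ ≡ 18 (mod 101), t ≡ 73. Hence k ≡ 10 + 73·73 = 5339 (mod 7373).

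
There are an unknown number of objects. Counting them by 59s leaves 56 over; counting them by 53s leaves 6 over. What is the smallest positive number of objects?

Combine the congruences pairwise.
From N ≡ 56 (mod 59) write N = 56 + 59t. Substituting into N ≡ 6 (mod 53) gives 59t ≡ 3 (mod 53), and since 6⁻¹ ≡ 9 (mod 53), t ≡ 27. Hence N ≡ 56 + 59·27 = 1649 (mod 3127).

1649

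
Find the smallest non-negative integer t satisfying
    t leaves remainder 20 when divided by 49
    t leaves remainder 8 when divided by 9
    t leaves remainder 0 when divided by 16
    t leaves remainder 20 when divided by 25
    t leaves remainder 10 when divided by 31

4836320

From t ≡ 20 (mod 49) write t = 20 + 49s. Substituting into t ≡ 8 (mod 9) gives 49s ≡ 6 (mod 9), and since 4⁻¹ ≡ 7 (mod 9), s ≡ 6. Hence t ≡ 20 + 49·6 = 314 (mod 441).
From t ≡ 314 (mod 441) write t = 314 + 441s. Substituting into t ≡ 0 (mod 16) gives 441s ≡ 6 (mod 16), and since 9⁻¹ ≡ 9 (mod 16), s ≡ 6. Hence t ≡ 314 + 441·6 = 2960 (mod 7056).
From t ≡ 2960 (mod 7056) write t = 2960 + 7056s. Substituting into t ≡ 20 (mod 25) gives 7056s ≡ 10 (mod 25), and since 6⁻¹ ≡ 21 (mod 25), s ≡ 10. Hence t ≡ 2960 + 7056·10 = 73520 (mod 176400).
From t ≡ 73520 (mod 176400) write t = 73520 + 176400s. Substituting into t ≡ 10 (mod 31) gives 176400s ≡ 22 (mod 31), and since 10⁻¹ ≡ 28 (mod 31), s ≡ 27. Hence t ≡ 73520 + 176400·27 = 4836320 (mod 5468400).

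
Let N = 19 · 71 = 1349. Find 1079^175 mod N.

922

Mod 19: 1079 ≡ 15; by Fermat, exponent reduces to 175 mod 18 = 13; 15^13 ≡ 10 (mod 19).
Mod 71: 1079 ≡ 14; by Fermat, exponent reduces to 175 mod 70 = 35; 14^35 ≡ 70 (mod 71).
Combine by CRT: x ≡ 10 (mod 19), x ≡ 70 (mod 71) ⇒ x ≡ 922 (mod 1349).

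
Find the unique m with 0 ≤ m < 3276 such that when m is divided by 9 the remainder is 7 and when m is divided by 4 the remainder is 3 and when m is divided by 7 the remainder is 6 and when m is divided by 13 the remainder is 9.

The moduli are pairwise coprime; N = 9·4·7·13 = 3276.
N/9 = 364; 364 ≡ 4 (mod 9); 4·7 ≡ 1, so inverse 7.
N/4 = 819; 819 ≡ 3 (mod 4); 3·3 ≡ 1, so inverse 3.
N/7 = 468; 468 ≡ 6 (mod 7); 6·6 ≡ 1, so inverse 6.
N/13 = 252; 252 ≡ 5 (mod 13); 5·8 ≡ 1, so inverse 8.
m ≡ 7·364·7 + 3·819·3 + 6·468·6 + 9·252·8 = 60199.
60199 mod 3276 = 1231.

1231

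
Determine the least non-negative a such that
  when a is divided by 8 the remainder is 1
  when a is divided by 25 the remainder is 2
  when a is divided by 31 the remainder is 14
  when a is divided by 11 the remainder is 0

From a ≡ 1 (mod 8) write a = 1 + 8t. Substituting into a ≡ 2 (mod 25) gives 8t ≡ 1 (mod 25), and since 8⁻¹ ≡ 22 (mod 25), t ≡ 22. Hence a ≡ 1 + 8·22 = 177 (mod 200).
From a ≡ 177 (mod 200) write a = 177 + 200t. Substituting into a ≡ 14 (mod 31) gives 200t ≡ 23 (mod 31), and since 14⁻¹ ≡ 20 (mod 31), t ≡ 26. Hence a ≡ 177 + 200·26 = 5377 (mod 6200).
From a ≡ 5377 (mod 6200) write a = 5377 + 6200t. Substituting into a ≡ 0 (mod 11) gives 6200t ≡ 2 (mod 11), and since 7⁻¹ ≡ 8 (mod 11), t ≡ 5. Hence a ≡ 5377 + 6200·5 = 36377 (mod 68200).

36377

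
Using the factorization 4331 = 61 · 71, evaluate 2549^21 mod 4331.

2439

Mod 61: 2549 ≡ 48; 48^21 ≡ 60 (mod 61).
Mod 71: 2549 ≡ 64; 64^21 ≡ 25 (mod 71).
Combine by CRT: x ≡ 60 (mod 61), x ≡ 25 (mod 71) ⇒ x ≡ 2439 (mod 4331).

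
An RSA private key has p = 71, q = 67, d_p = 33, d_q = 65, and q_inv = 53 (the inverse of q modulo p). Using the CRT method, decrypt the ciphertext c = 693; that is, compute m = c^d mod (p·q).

2045

m₁ = c^(d_p) mod p: c ≡ 54 (mod 71), and 54^33 mod 71 = 57.
m₂ = c^(d_q) mod q: c ≡ 23 (mod 67), and 23^65 mod 67 = 35.
h = q_inv·(m₁ − m₂) mod p = 53·(57 − 35) mod 71 = 30.
m = m₂ + h·q = 35 + 30·67 = 2045.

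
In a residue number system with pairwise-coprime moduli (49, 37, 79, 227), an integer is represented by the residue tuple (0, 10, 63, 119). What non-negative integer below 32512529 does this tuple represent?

26337794

From x ≡ 0 (mod 49) write x = 0 + 49t. Substituting into x ≡ 10 (mod 37) gives 49t ≡ 10 (mod 37), and since 12⁻¹ ≡ 34 (mod 37), t ≡ 7. Hence x ≡ 0 + 49·7 = 343 (mod 1813).
From x ≡ 343 (mod 1813) write x = 343 + 1813t. Substituting into x ≡ 63 (mod 79) gives 1813t ≡ 36 (mod 79), and since 75⁻¹ ≡ 59 (mod 79), t ≡ 70. Hence x ≡ 343 + 1813·70 = 127253 (mod 143227).
From x ≡ 127253 (mod 143227) write x = 127253 + 143227t. Substituting into x ≡ 119 (mod 227) gives 143227t ≡ 213 (mod 227), and since 217⁻¹ ≡ 68 (mod 227), t ≡ 183. Hence x ≡ 127253 + 143227·183 = 26337794 (mod 32512529).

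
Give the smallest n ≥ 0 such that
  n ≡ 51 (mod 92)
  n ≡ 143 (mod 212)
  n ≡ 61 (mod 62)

73283

gcd(92, 212) = 4 and 4 | (143 − 51), so the pair is consistent; merging gives n ≡ 143 (mod 4876), where 4876 = lcm(92, 212).
gcd(4876, 62) = 2 and 2 | (61 − 143), so the pair is consistent; merging gives n ≡ 73283 (mod 151156), where 151156 = lcm(4876, 62).
The solution is unique modulo lcm(92, 212, 62) = 151156.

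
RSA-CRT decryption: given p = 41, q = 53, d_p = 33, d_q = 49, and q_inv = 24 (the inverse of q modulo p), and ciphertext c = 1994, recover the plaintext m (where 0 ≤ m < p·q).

m₁ = c^(d_p) mod p: c ≡ 26 (mod 41), and 26^33 mod 41 = 6.
m₂ = c^(d_q) mod q: c ≡ 33 (mod 53), and 33^49 mod 53 = 18.
h = q_inv·(m₁ − m₂) mod p = 24·(6 − 18) mod 41 = 40.
m = m₂ + h·q = 18 + 40·53 = 2138.

2138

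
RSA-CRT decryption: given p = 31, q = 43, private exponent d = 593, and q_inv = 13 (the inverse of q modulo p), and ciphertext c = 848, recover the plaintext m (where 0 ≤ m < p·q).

d_p = d mod (p−1) = 593 mod 30 = 23; d_q = d mod (q−1) = 5.
m₁ = c^(d_p) mod p: c ≡ 11 (mod 31), and 11^23 mod 31 = 12.
m₂ = c^(d_q) mod q: c ≡ 31 (mod 43), and 31^5 mod 43 = 9.
h = q_inv·(m₁ − m₂) mod p = 13·(12 − 9) mod 31 = 8.
m = m₂ + h·q = 9 + 8·43 = 353.

353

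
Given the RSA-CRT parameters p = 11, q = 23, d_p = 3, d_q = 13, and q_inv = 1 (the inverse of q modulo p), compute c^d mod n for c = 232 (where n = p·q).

188

m₁ = c^(d_p) mod p: c ≡ 1 (mod 11), and 1^3 mod 11 = 1.
m₂ = c^(d_q) mod q: c ≡ 2 (mod 23), and 2^13 mod 23 = 4.
h = q_inv·(m₁ − m₂) mod p = 1·(1 − 4) mod 11 = 8.
m = m₂ + h·q = 4 + 8·23 = 188.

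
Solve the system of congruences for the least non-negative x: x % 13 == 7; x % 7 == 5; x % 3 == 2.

From x ≡ 7 (mod 13) write x = 7 + 13t. Substituting into x ≡ 5 (mod 7) gives 13t ≡ 5 (mod 7), and since 6⁻¹ ≡ 6 (mod 7), t ≡ 2. Hence x ≡ 7 + 13·2 = 33 (mod 91).
From x ≡ 33 (mod 91) write x = 33 + 91t. Substituting into x ≡ 2 (mod 3) gives 91t ≡ 2 (mod 3), and since 1⁻¹ ≡ 1 (mod 3), t ≡ 2. Hence x ≡ 33 + 91·2 = 215 (mod 273).

215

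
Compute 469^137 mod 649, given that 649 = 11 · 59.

Mod 11: 469 ≡ 7; by Fermat, exponent reduces to 137 mod 10 = 7; 7^7 ≡ 6 (mod 11).
Mod 59: 469 ≡ 56; by Fermat, exponent reduces to 137 mod 58 = 21; 56^21 ≡ 54 (mod 59).
Combine by CRT: x ≡ 6 (mod 11), x ≡ 54 (mod 59) ⇒ x ≡ 644 (mod 649).

644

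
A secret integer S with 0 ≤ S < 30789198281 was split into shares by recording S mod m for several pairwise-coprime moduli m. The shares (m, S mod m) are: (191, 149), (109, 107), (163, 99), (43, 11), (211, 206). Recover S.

Combine the congruences pairwise.
From S ≡ 149 (mod 191) write S = 149 + 191t. Substituting into S ≡ 107 (mod 109) gives 191t ≡ 67 (mod 109), and since 82⁻¹ ≡ 4 (mod 109), t ≡ 50. Hence S ≡ 149 + 191·50 = 9699 (mod 20819).
From S ≡ 9699 (mod 20819) write S = 9699 + 20819t. Substituting into S ≡ 99 (mod 163) gives 20819t ≡ 17 (mod 163), and since 118⁻¹ ≡ 134 (mod 163), t ≡ 159. Hence S ≡ 9699 + 20819·159 = 3319920 (mod 3393497).
From S ≡ 3319920 (mod 3393497) write S = 3319920 + 3393497t. Substituting into S ≡ 11 (mod 43) gives 3393497t ≡ 35 (mod 43), and since 23⁻¹ ≡ 15 (mod 43), t ≡ 9. Hence S ≡ 3319920 + 3393497·9 = 33861393 (mod 145920371).
From S ≡ 33861393 (mod 145920371) write S = 33861393 + 145920371t. Substituting into S ≡ 206 (mod 211) gives 145920371t ≡ 93 (mod 211), and since 156⁻¹ ≡ 23 (mod 211), t ≡ 29. Hence S ≡ 33861393 + 145920371·29 = 4265552152 (mod 30789198281).

4265552152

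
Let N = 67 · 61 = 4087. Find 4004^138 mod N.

2962

Mod 67: 4004 ≡ 51; by Fermat, exponent reduces to 138 mod 66 = 6; 51^6 ≡ 14 (mod 67).
Mod 61: 4004 ≡ 39; by Fermat, exponent reduces to 138 mod 60 = 18; 39^18 ≡ 34 (mod 61).
Combine by CRT: x ≡ 14 (mod 67), x ≡ 34 (mod 61) ⇒ x ≡ 2962 (mod 4087).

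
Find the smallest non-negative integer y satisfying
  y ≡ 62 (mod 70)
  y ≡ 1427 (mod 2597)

14412

Combine the congruences pairwise.
gcd(70, 2597) = 7 and 7 | (1427 − 62), so the pair is consistent; merging gives y ≡ 14412 (mod 25970), where 25970 = lcm(70, 2597).
The solution is unique modulo lcm(70, 2597) = 25970.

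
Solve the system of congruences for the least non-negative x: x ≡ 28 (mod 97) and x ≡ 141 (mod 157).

Combine the congruences pairwise.
From x ≡ 28 (mod 97) write x = 28 + 97t. Substituting into x ≡ 141 (mod 157) gives 97t ≡ 113 (mod 157), and since 97⁻¹ ≡ 34 (mod 157), t ≡ 74. Hence x ≡ 28 + 97·74 = 7206 (mod 15229).

7206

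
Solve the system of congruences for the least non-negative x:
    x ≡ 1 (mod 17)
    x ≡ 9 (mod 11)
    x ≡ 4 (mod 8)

460

The moduli are pairwise coprime; N = 17·11·8 = 1496.
N/17 = 88; 88 ≡ 3 (mod 17); 3·6 ≡ 1, so inverse 6.
N/11 = 136; 136 ≡ 4 (mod 11); 4·3 ≡ 1, so inverse 3.
N/8 = 187; 187 ≡ 3 (mod 8); 3·3 ≡ 1, so inverse 3.
x ≡ 1·88·6 + 9·136·3 + 4·187·3 = 6444.
6444 mod 1496 = 460.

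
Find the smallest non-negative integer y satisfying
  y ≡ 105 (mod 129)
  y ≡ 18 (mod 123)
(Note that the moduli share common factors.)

gcd(129, 123) = 3 and 3 | (18 − 105), so the pair is consistent; merging gives y ≡ 879 (mod 5289), where 5289 = lcm(129, 123).
The solution is unique modulo lcm(129, 123) = 5289.

879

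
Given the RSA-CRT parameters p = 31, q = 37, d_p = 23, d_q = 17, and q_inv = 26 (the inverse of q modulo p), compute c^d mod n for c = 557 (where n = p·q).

92

m₁ = c^(d_p) mod p: c ≡ 30 (mod 31), and 30^23 mod 31 = 30.
m₂ = c^(d_q) mod q: c ≡ 2 (mod 37), and 2^17 mod 37 = 18.
h = q_inv·(m₁ − m₂) mod p = 26·(30 − 18) mod 31 = 2.
m = m₂ + h·q = 18 + 2·37 = 92.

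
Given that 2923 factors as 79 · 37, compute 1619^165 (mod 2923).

Mod 79: 1619 ≡ 39; by Fermat, exponent reduces to 165 mod 78 = 9; 39^9 ≡ 27 (mod 79).
Mod 37: 1619 ≡ 28; by Fermat, exponent reduces to 165 mod 36 = 21; 28^21 ≡ 11 (mod 37).
Combine by CRT: x ≡ 27 (mod 79), x ≡ 11 (mod 37) ⇒ x ≡ 1528 (mod 2923).

1528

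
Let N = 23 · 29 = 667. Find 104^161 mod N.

Mod 23: 104 ≡ 12; by Fermat, exponent reduces to 161 mod 22 = 7; 12^7 ≡ 16 (mod 23).
Mod 29: 104 ≡ 17; by Fermat, exponent reduces to 161 mod 28 = 21; 17^21 ≡ 17 (mod 29).
Combine by CRT: x ≡ 16 (mod 23), x ≡ 17 (mod 29) ⇒ x ≡ 568 (mod 667).

568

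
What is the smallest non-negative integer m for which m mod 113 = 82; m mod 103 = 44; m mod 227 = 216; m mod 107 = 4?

89568741

Combine the congruences pairwise.
From m ≡ 82 (mod 113) write m = 82 + 113t. Substituting into m ≡ 44 (mod 103) gives 113t ≡ 65 (mod 103), and since 10⁻¹ ≡ 31 (mod 103), t ≡ 58. Hence m ≡ 82 + 113·58 = 6636 (mod 11639).
From m ≡ 6636 (mod 11639) write m = 6636 + 11639t. Substituting into m ≡ 216 (mod 227) gives 11639t ≡ 163 (mod 227), and since 62⁻¹ ≡ 11 (mod 227), t ≡ 204. Hence m ≡ 6636 + 11639·204 = 2380992 (mod 2642053).
From m ≡ 2380992 (mod 2642053) write m = 2380992 + 2642053t. Substituting into m ≡ 4 (mod 107) gives 2642053t ≡ 83 (mod 107), and since 9⁻¹ ≡ 12 (mod 107), t ≡ 33. Hence m ≡ 2380992 + 2642053·33 = 89568741 (mod 282699671).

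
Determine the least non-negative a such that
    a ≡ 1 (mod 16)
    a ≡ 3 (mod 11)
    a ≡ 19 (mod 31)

The moduli are pairwise coprime; N = 16·11·31 = 5456.
N/16 = 341; 341 ≡ 5 (mod 16); 5·13 ≡ 1, so inverse 13.
N/11 = 496; 496 ≡ 1 (mod 11), inverse 1.
N/31 = 176; 176 ≡ 21 (mod 31); 21·3 ≡ 1, so inverse 3.
a ≡ 1·341·13 + 3·496·1 + 19·176·3 = 15953.
15953 mod 5456 = 5041.

5041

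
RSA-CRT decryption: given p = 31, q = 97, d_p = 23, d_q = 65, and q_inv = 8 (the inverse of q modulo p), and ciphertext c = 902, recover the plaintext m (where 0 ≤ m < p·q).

m₁ = c^(d_p) mod p: c ≡ 3 (mod 31), and 3^23 mod 31 = 11.
m₂ = c^(d_q) mod q: c ≡ 29 (mod 97), and 29^65 mod 97 = 23.
h = q_inv·(m₁ − m₂) mod p = 8·(11 − 23) mod 31 = 28.
m = m₂ + h·q = 23 + 28·97 = 2739.

2739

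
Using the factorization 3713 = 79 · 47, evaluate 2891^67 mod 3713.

Mod 79: 2891 ≡ 47; 47^67 ≡ 7 (mod 79).
Mod 47: 2891 ≡ 24; by Fermat, exponent reduces to 67 mod 46 = 21; 24^21 ≡ 4 (mod 47).
Combine by CRT: x ≡ 7 (mod 79), x ≡ 4 (mod 47) ⇒ x ≡ 1508 (mod 3713).

1508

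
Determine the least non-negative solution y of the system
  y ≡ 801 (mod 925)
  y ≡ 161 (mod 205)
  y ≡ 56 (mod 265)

gcd(925, 205) = 5 and 5 | (161 − 801), so the pair is consistent; merging gives y ≡ 29476 (mod 37925), where 37925 = lcm(925, 205).
gcd(37925, 265) = 5 and 5 | (56 − 29476), so the pair is consistent; merging gives y ≡ 1698176 (mod 2010025), where 2010025 = lcm(37925, 265).
The solution is unique modulo lcm(925, 205, 265) = 2010025.

1698176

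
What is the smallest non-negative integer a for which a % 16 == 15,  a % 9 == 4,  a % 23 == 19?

From a ≡ 15 (mod 16) write a = 15 + 16t. Substituting into a ≡ 4 (mod 9) gives 16t ≡ 7 (mod 9), and since 7⁻¹ ≡ 4 (mod 9), t ≡ 1. Hence a ≡ 15 + 16·1 = 31 (mod 144).
From a ≡ 31 (mod 144) write a = 31 + 144t. Substituting into a ≡ 19 (mod 23) gives 144t ≡ 11 (mod 23), and since 6⁻¹ ≡ 4 (mod 23), t ≡ 21. Hence a ≡ 31 + 144·21 = 3055 (mod 3312).

3055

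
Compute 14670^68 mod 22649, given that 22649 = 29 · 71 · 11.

3210

Mod 29: 14670 ≡ 25; by Fermat, exponent reduces to 68 mod 28 = 12; 25^12 ≡ 20 (mod 29).
Mod 71: 14670 ≡ 44; 44^68 ≡ 15 (mod 71).
Mod 11: 14670 ≡ 7; by Fermat, exponent reduces to 68 mod 10 = 8; 7^8 ≡ 9 (mod 11).
Combine by CRT: x ≡ 20 (mod 29), x ≡ 15 (mod 71), x ≡ 9 (mod 11) ⇒ x ≡ 3210 (mod 22649).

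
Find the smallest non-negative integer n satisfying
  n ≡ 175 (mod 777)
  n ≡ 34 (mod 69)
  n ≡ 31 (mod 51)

gcd(777, 69) = 3 and 3 | (34 − 175), so the pair is consistent; merging gives n ≡ 14938 (mod 17871), where 17871 = lcm(777, 69).
gcd(17871, 51) = 3 and 3 | (31 − 14938), so the pair is consistent; merging gives n ≡ 175777 (mod 303807), where 303807 = lcm(17871, 51).
The solution is unique modulo lcm(777, 69, 51) = 303807.

175777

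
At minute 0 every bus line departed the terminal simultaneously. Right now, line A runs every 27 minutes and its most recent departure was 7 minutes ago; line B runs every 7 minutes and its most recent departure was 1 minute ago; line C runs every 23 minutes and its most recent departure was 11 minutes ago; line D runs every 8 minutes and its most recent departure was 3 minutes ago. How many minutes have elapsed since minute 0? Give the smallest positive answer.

8107

From t ≡ 7 (mod 27) write t = 7 + 27s. Substituting into t ≡ 1 (mod 7) gives 27s ≡ 1 (mod 7), and since 6⁻¹ ≡ 6 (mod 7), s ≡ 6. Hence t ≡ 7 + 27·6 = 169 (mod 189).
From t ≡ 169 (mod 189) write t = 169 + 189s. Substituting into t ≡ 11 (mod 23) gives 189s ≡ 3 (mod 23), and since 5⁻¹ ≡ 14 (mod 23), s ≡ 19. Hence t ≡ 169 + 189·19 = 3760 (mod 4347).
From t ≡ 3760 (mod 4347) write t = 3760 + 4347s. Substituting into t ≡ 3 (mod 8) gives 4347s ≡ 3 (mod 8), and since 3⁻¹ ≡ 3 (mod 8), s ≡ 1. Hence t ≡ 3760 + 4347·1 = 8107 (mod 34776).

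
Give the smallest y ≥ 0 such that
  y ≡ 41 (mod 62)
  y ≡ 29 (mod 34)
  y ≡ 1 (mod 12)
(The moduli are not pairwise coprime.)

4381

Combine the congruences pairwise.
gcd(62, 34) = 2 and 2 | (29 − 41), so the pair is consistent; merging gives y ≡ 165 (mod 1054), where 1054 = lcm(62, 34).
gcd(1054, 12) = 2 and 2 | (1 − 165), so the pair is consistent; merging gives y ≡ 4381 (mod 6324), where 6324 = lcm(1054, 12).
The solution is unique modulo lcm(62, 34, 12) = 6324.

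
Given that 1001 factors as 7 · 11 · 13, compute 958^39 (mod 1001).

Mod 7: 958 ≡ 6; by Fermat, exponent reduces to 39 mod 6 = 3; 6^3 ≡ 6 (mod 7).
Mod 11: 958 ≡ 1; by Fermat, exponent reduces to 39 mod 10 = 9; 1^9 ≡ 1 (mod 11).
Mod 13: 958 ≡ 9; by Fermat, exponent reduces to 39 mod 12 = 3; 9^3 ≡ 1 (mod 13).
Combine by CRT: x ≡ 6 (mod 7), x ≡ 1 (mod 11), x ≡ 1 (mod 13) ⇒ x ≡ 573 (mod 1001).

573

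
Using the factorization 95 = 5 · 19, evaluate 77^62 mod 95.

Mod 5: 77 ≡ 2; by Fermat, exponent reduces to 62 mod 4 = 2; 2^2 ≡ 4 (mod 5).
Mod 19: 77 ≡ 1; by Fermat, exponent reduces to 62 mod 18 = 8; 1^8 ≡ 1 (mod 19).
Combine by CRT: x ≡ 4 (mod 5), x ≡ 1 (mod 19) ⇒ x ≡ 39 (mod 95).

39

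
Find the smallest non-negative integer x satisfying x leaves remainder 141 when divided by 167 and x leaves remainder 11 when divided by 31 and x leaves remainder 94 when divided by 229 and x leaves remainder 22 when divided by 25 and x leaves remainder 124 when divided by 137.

The moduli are pairwise coprime; N = 167·31·229·25·137 = 4060450525.
N/167 = 24314075; 24314075 ≡ 44 (mod 167); 44·19 ≡ 1, so inverse 19.
N/31 = 130982275; 130982275 ≡ 21 (mod 31); 21·3 ≡ 1, so inverse 3.
N/229 = 17731225; 17731225 ≡ 213 (mod 229); 213·186 ≡ 1, so inverse 186.
N/25 = 162418021; 162418021 ≡ 21 (mod 25); 21·6 ≡ 1, so inverse 6.
N/137 = 29638325; 29638325 ≡ 19 (mod 137); 19·101 ≡ 1, so inverse 101.
x ≡ 141·24314075·19 + 11·130982275·3 + 94·17731225·186 + 22·162418021·6 + 124·29638325·101 = 772102120972.
772102120972 mod 4060450525 = 616521222.

616521222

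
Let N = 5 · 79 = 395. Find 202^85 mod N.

282

Mod 5: 202 ≡ 2; by Fermat, exponent reduces to 85 mod 4 = 1; 2^1 ≡ 2 (mod 5).
Mod 79: 202 ≡ 44; by Fermat, exponent reduces to 85 mod 78 = 7; 44^7 ≡ 45 (mod 79).
Combine by CRT: x ≡ 2 (mod 5), x ≡ 45 (mod 79) ⇒ x ≡ 282 (mod 395).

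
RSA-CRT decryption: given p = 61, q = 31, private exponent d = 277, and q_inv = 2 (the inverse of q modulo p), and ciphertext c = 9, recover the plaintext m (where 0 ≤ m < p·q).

630

d_p = d mod (p−1) = 277 mod 60 = 37; d_q = d mod (q−1) = 7.
m₁ = c^(d_p) mod p: c ≡ 9 (mod 61), and 9^37 mod 61 = 20.
m₂ = c^(d_q) mod q: c ≡ 9 (mod 31), and 9^7 mod 31 = 10.
h = q_inv·(m₁ − m₂) mod p = 2·(20 − 10) mod 61 = 20.
m = m₂ + h·q = 10 + 20·31 = 630.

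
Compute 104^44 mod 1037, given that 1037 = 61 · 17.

118

Mod 61: 104 ≡ 43; 43^44 ≡ 57 (mod 61).
Mod 17: 104 ≡ 2; by Fermat, exponent reduces to 44 mod 16 = 12; 2^12 ≡ 16 (mod 17).
Combine by CRT: x ≡ 57 (mod 61), x ≡ 16 (mod 17) ⇒ x ≡ 118 (mod 1037).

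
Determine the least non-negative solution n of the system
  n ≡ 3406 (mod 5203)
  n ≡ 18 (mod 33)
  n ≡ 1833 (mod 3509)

Combine the congruences pairwise.
gcd(5203, 33) = 11 and 11 | (18 − 3406), so the pair is consistent; merging gives n ≡ 13812 (mod 15609), where 15609 = lcm(5203, 33).
gcd(15609, 3509) = 121 and 121 | (1833 − 13812), so the pair is consistent; merging gives n ≡ 138684 (mod 452661), where 452661 = lcm(15609, 3509).
The solution is unique modulo lcm(5203, 33, 3509) = 452661.

138684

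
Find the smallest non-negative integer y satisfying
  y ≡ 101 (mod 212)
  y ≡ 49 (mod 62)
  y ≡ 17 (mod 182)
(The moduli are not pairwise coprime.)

Combine the congruences pairwise.
gcd(212, 62) = 2 and 2 | (49 − 101), so the pair is consistent; merging gives y ≡ 6249 (mod 6572), where 6572 = lcm(212, 62).
gcd(6572, 182) = 2 and 2 | (17 − 6249), so the pair is consistent; merging gives y ≡ 111401 (mod 598052), where 598052 = lcm(6572, 182).
The solution is unique modulo lcm(212, 62, 182) = 598052.

111401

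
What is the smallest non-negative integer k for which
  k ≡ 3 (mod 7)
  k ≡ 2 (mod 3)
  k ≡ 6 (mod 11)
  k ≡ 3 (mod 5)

From k ≡ 3 (mod 7) write k = 3 + 7t. Substituting into k ≡ 2 (mod 3) gives 7t ≡ 2 (mod 3), and since 1⁻¹ ≡ 1 (mod 3), t ≡ 2. Hence k ≡ 3 + 7·2 = 17 (mod 21).
From k ≡ 17 (mod 21) write k = 17 + 21t. Substituting into k ≡ 6 (mod 11) gives 21t ≡ 0 (mod 11), and since 10⁻¹ ≡ 10 (mod 11), t ≡ 0. Hence k ≡ 17 + 21·0 = 17 (mod 231).
From k ≡ 17 (mod 231) write k = 17 + 231t. Substituting into k ≡ 3 (mod 5) gives 231t ≡ 1 (mod 5), and since 1⁻¹ ≡ 1 (mod 5), t ≡ 1. Hence k ≡ 17 + 231·1 = 248 (mod 1155).

248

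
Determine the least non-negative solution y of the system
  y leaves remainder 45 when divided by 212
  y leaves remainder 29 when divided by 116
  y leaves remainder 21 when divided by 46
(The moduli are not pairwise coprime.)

Combine the congruences pairwise.
gcd(212, 116) = 4 and 4 | (29 − 45), so the pair is consistent; merging gives y ≡ 5133 (mod 6148), where 6148 = lcm(212, 116).
gcd(6148, 46) = 2 and 2 | (21 − 5133), so the pair is consistent; merging gives y ≡ 60465 (mod 141404), where 141404 = lcm(6148, 46).
The solution is unique modulo lcm(212, 116, 46) = 141404.

60465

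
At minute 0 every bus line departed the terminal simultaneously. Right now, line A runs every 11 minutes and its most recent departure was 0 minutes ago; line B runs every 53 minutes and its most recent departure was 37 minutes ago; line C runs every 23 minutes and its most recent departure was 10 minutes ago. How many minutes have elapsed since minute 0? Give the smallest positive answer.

The moduli are pairwise coprime; N = 11·53·23 = 13409.
N/11 = 1219; 1219 ≡ 9 (mod 11); 9·5 ≡ 1, so inverse 5.
N/53 = 253; 253 ≡ 41 (mod 53); 41·22 ≡ 1, so inverse 22.
N/23 = 583; 583 ≡ 8 (mod 23); 8·3 ≡ 1, so inverse 3.
t ≡ 0·1219·5 + 37·253·22 + 10·583·3 = 223432.
223432 mod 13409 = 8888.

8888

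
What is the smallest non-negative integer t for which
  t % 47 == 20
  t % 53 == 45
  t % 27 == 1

46738

From t ≡ 20 (mod 47) write t = 20 + 47s. Substituting into t ≡ 45 (mod 53) gives 47s ≡ 25 (mod 53), and since 47⁻¹ ≡ 44 (mod 53), s ≡ 40. Hence t ≡ 20 + 47·40 = 1900 (mod 2491).
From t ≡ 1900 (mod 2491) write t = 1900 + 2491s. Substituting into t ≡ 1 (mod 27) gives 2491s ≡ 18 (mod 27), and since 7⁻¹ ≡ 4 (mod 27), s ≡ 18. Hence t ≡ 1900 + 2491·18 = 46738 (mod 67257).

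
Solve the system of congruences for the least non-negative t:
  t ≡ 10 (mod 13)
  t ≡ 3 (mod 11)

From t ≡ 10 (mod 13) write t = 10 + 13s. Substituting into t ≡ 3 (mod 11) gives 13s ≡ 4 (mod 11), and since 2⁻¹ ≡ 6 (mod 11), s ≡ 2. Hence t ≡ 10 + 13·2 = 36 (mod 143).

36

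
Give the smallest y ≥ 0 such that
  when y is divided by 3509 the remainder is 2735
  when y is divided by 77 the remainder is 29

gcd(3509, 77) = 11 and 11 | (29 − 2735), so the pair is consistent; merging gives y ≡ 20280 (mod 24563), where 24563 = lcm(3509, 77).
The solution is unique modulo lcm(3509, 77) = 24563.

20280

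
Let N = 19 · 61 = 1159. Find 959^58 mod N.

690

Mod 19: 959 ≡ 9; by Fermat, exponent reduces to 58 mod 18 = 4; 9^4 ≡ 6 (mod 19).
Mod 61: 959 ≡ 44; 44^58 ≡ 19 (mod 61).
Combine by CRT: x ≡ 6 (mod 19), x ≡ 19 (mod 61) ⇒ x ≡ 690 (mod 1159).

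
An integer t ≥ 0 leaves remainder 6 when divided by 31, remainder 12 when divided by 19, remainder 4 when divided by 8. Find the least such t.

The moduli are pairwise coprime; N = 31·19·8 = 4712.
N/31 = 152; 152 ≡ 28 (mod 31); 28·10 ≡ 1, so inverse 10.
N/19 = 248; 248 ≡ 1 (mod 19), inverse 1.
N/8 = 589; 589 ≡ 5 (mod 8); 5·5 ≡ 1, so inverse 5.
t ≡ 6·152·10 + 12·248·1 + 4·589·5 = 23876.
23876 mod 4712 = 316.

316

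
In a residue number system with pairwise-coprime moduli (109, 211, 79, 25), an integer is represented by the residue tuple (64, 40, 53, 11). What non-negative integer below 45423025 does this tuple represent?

From x ≡ 64 (mod 109) write x = 64 + 109t. Substituting into x ≡ 40 (mod 211) gives 109t ≡ 187 (mod 211), and since 109⁻¹ ≡ 151 (mod 211), t ≡ 174. Hence x ≡ 64 + 109·174 = 19030 (mod 22999).
From x ≡ 19030 (mod 22999) write x = 19030 + 22999t. Substituting into x ≡ 53 (mod 79) gives 22999t ≡ 62 (mod 79), and since 10⁻¹ ≡ 8 (mod 79), t ≡ 22. Hence x ≡ 19030 + 22999·22 = 525008 (mod 1816921).
From x ≡ 525008 (mod 1816921) write x = 525008 + 1816921t. Substituting into x ≡ 11 (mod 25) gives 1816921t ≡ 3 (mod 25), and since 21⁻¹ ≡ 6 (mod 25), t ≡ 18. Hence x ≡ 525008 + 1816921·18 = 33229586 (mod 45423025).

33229586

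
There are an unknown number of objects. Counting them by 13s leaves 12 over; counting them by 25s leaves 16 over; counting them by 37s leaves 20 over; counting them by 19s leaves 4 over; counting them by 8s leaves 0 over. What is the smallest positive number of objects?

The moduli are pairwise coprime; M = 13·25·37·19·8 = 1827800.
M/13 = 140600; 140600 ≡ 5 (mod 13); 5·8 ≡ 1, so inverse 8.
M/25 = 73112; 73112 ≡ 12 (mod 25); 12·23 ≡ 1, so inverse 23.
M/37 = 49400; 49400 ≡ 5 (mod 37); 5·15 ≡ 1, so inverse 15.
M/19 = 96200; 96200 ≡ 3 (mod 19); 3·13 ≡ 1, so inverse 13.
M/8 = 228475; 228475 ≡ 3 (mod 8); 3·3 ≡ 1, so inverse 3.
N ≡ 12·140600·8 + 16·73112·23 + 20·49400·15 + 4·96200·13 + 0·228475·3 = 60225216.
60225216 mod 1827800 = 1735616.

1735616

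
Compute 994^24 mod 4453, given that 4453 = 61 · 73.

4096

Mod 61: 994 ≡ 18; 18^24 ≡ 9 (mod 61).
Mod 73: 994 ≡ 45; 45^24 ≡ 8 (mod 73).
Combine by CRT: x ≡ 9 (mod 61), x ≡ 8 (mod 73) ⇒ x ≡ 4096 (mod 4453).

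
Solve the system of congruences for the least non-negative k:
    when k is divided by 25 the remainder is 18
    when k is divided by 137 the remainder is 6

143

From k ≡ 18 (mod 25) write k = 18 + 25t. Substituting into k ≡ 6 (mod 137) gives 25t ≡ 125 (mod 137), and since 25⁻¹ ≡ 11 (mod 137), t ≡ 5. Hence k ≡ 18 + 25·5 = 143 (mod 3425).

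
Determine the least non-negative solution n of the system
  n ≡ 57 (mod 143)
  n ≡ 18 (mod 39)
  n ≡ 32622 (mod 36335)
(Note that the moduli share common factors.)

141627

gcd(143, 39) = 13 and 13 | (18 − 57), so the pair is consistent; merging gives n ≡ 57 (mod 429), where 429 = lcm(143, 39).
gcd(429, 36335) = 13 and 13 | (32622 − 57), so the pair is consistent; merging gives n ≡ 141627 (mod 1199055), where 1199055 = lcm(429, 36335).
The solution is unique modulo lcm(143, 39, 36335) = 1199055.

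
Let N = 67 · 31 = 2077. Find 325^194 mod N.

808

Mod 67: 325 ≡ 57; by Fermat, exponent reduces to 194 mod 66 = 62; 57^62 ≡ 4 (mod 67).
Mod 31: 325 ≡ 15; by Fermat, exponent reduces to 194 mod 30 = 14; 15^14 ≡ 2 (mod 31).
Combine by CRT: x ≡ 4 (mod 67), x ≡ 2 (mod 31) ⇒ x ≡ 808 (mod 2077).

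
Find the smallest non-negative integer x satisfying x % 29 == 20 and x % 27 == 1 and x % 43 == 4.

11098

Combine the congruences pairwise.
From x ≡ 20 (mod 29) write x = 20 + 29t. Substituting into x ≡ 1 (mod 27) gives 29t ≡ 8 (mod 27), and since 2⁻¹ ≡ 14 (mod 27), t ≡ 4. Hence x ≡ 20 + 29·4 = 136 (mod 783).
From x ≡ 136 (mod 783) write x = 136 + 783t. Substituting into x ≡ 4 (mod 43) gives 783t ≡ 40 (mod 43), and since 9⁻¹ ≡ 24 (mod 43), t ≡ 14. Hence x ≡ 136 + 783·14 = 11098 (mod 33669).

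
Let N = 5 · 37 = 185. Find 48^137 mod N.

Mod 5: 48 ≡ 3; by Fermat, exponent reduces to 137 mod 4 = 1; 3^1 ≡ 3 (mod 5).
Mod 37: 48 ≡ 11; by Fermat, exponent reduces to 137 mod 36 = 29; 11^29 ≡ 27 (mod 37).
Combine by CRT: x ≡ 3 (mod 5), x ≡ 27 (mod 37) ⇒ x ≡ 138 (mod 185).

138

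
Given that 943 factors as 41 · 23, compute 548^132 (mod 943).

599

Mod 41: 548 ≡ 15; by Fermat, exponent reduces to 132 mod 40 = 12; 15^12 ≡ 25 (mod 41).
Mod 23: 548 ≡ 19; since 22 | 132, by Fermat 19^132 ≡ 1 (mod 23).
Combine by CRT: x ≡ 25 (mod 41), x ≡ 1 (mod 23) ⇒ x ≡ 599 (mod 943).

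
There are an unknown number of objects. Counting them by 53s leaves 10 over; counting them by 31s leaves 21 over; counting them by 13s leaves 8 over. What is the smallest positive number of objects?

From N ≡ 10 (mod 53) write N = 10 + 53t. Substituting into N ≡ 21 (mod 31) gives 53t ≡ 11 (mod 31), and since 22⁻¹ ≡ 24 (mod 31), t ≡ 16. Hence N ≡ 10 + 53·16 = 858 (mod 1643).
From N ≡ 858 (mod 1643) write N = 858 + 1643t. Substituting into N ≡ 8 (mod 13) gives 1643t ≡ 8 (mod 13), and since 5⁻¹ ≡ 8 (mod 13), t ≡ 12. Hence N ≡ 858 + 1643·12 = 20574 (mod 21359).

20574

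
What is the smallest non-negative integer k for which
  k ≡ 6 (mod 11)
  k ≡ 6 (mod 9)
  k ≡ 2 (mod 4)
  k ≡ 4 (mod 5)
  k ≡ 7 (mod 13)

The moduli are pairwise coprime; N = 11·9·4·5·13 = 25740.
N/11 = 2340; 2340 ≡ 8 (mod 11); 8·7 ≡ 1, so inverse 7.
N/9 = 2860; 2860 ≡ 7 (mod 9); 7·4 ≡ 1, so inverse 4.
N/4 = 6435; 6435 ≡ 3 (mod 4); 3·3 ≡ 1, so inverse 3.
N/5 = 5148; 5148 ≡ 3 (mod 5); 3·2 ≡ 1, so inverse 2.
N/13 = 1980; 1980 ≡ 4 (mod 13); 4·10 ≡ 1, so inverse 10.
k ≡ 6·2340·7 + 6·2860·4 + 2·6435·3 + 4·5148·2 + 7·1980·10 = 385314.
385314 mod 25740 = 24954.

24954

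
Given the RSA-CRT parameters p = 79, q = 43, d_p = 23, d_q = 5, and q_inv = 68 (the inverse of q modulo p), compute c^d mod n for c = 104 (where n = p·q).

1653

m₁ = c^(d_p) mod p: c ≡ 25 (mod 79), and 25^23 mod 79 = 73.
m₂ = c^(d_q) mod q: c ≡ 18 (mod 43), and 18^5 mod 43 = 19.
h = q_inv·(m₁ − m₂) mod p = 68·(73 − 19) mod 79 = 38.
m = m₂ + h·q = 19 + 38·43 = 1653.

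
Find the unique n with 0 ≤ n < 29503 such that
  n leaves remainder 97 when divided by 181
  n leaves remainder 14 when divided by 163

17292

From n ≡ 97 (mod 181) write n = 97 + 181t. Substituting into n ≡ 14 (mod 163) gives 181t ≡ 80 (mod 163), and since 18⁻¹ ≡ 154 (mod 163), t ≡ 95. Hence n ≡ 97 + 181·95 = 17292 (mod 29503).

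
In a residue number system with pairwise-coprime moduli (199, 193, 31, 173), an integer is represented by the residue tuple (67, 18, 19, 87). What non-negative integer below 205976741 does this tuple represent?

The moduli are pairwise coprime; N = 199·193·31·173 = 205976741.
N/199 = 1035059; 1035059 ≡ 60 (mod 199); 60·136 ≡ 1, so inverse 136.
N/193 = 1067237; 1067237 ≡ 140 (mod 193); 140·142 ≡ 1, so inverse 142.
N/31 = 6644411; 6644411 ≡ 26 (mod 31); 26·6 ≡ 1, so inverse 6.
N/173 = 1190617; 1190617 ≡ 31 (mod 173); 31·67 ≡ 1, so inverse 67.
x ≡ 67·1035059·136 + 18·1067237·142 + 19·6644411·6 + 87·1190617·67 = 19856884727.
19856884727 mod 205976741 = 83117591.

83117591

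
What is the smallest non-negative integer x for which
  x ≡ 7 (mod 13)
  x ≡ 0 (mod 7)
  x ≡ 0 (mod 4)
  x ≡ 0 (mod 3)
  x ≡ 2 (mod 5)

From x ≡ 7 (mod 13) write x = 7 + 13t. Substituting into x ≡ 0 (mod 7) gives 13t ≡ 0 (mod 7), and since 6⁻¹ ≡ 6 (mod 7), t ≡ 0. Hence x ≡ 7 + 13·0 = 7 (mod 91).
From x ≡ 7 (mod 91) write x = 7 + 91t. Substituting into x ≡ 0 (mod 4) gives 91t ≡ 1 (mod 4), and since 3⁻¹ ≡ 3 (mod 4), t ≡ 3. Hence x ≡ 7 + 91·3 = 280 (mod 364).
From x ≡ 280 (mod 364) write x = 280 + 364t. Substituting into x ≡ 0 (mod 3) gives 364t ≡ 2 (mod 3), and since 1⁻¹ ≡ 1 (mod 3), t ≡ 2. Hence x ≡ 280 + 364·2 = 1008 (mod 1092).
From x ≡ 1008 (mod 1092) write x = 1008 + 1092t. Substituting into x ≡ 2 (mod 5) gives 1092t ≡ 4 (mod 5), and since 2⁻¹ ≡ 3 (mod 5), t ≡ 2. Hence x ≡ 1008 + 1092·2 = 3192 (mod 5460).

3192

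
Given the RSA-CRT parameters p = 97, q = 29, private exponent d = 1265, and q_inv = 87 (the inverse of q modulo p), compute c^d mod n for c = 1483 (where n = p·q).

d_p = d mod (p−1) = 1265 mod 96 = 17; d_q = d mod (q−1) = 5.
m₁ = c^(d_p) mod p: c ≡ 28 (mod 97), and 28^17 mod 97 = 69.
m₂ = c^(d_q) mod q: c ≡ 4 (mod 29), and 4^5 mod 29 = 9.
h = q_inv·(m₁ − m₂) mod p = 87·(69 − 9) mod 97 = 79.
m = m₂ + h·q = 9 + 79·29 = 2300.

2300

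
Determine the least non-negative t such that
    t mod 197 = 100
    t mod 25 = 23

From t ≡ 100 (mod 197) write t = 100 + 197s. Substituting into t ≡ 23 (mod 25) gives 197s ≡ 23 (mod 25), and since 22⁻¹ ≡ 8 (mod 25), s ≡ 9. Hence t ≡ 100 + 197·9 = 1873 (mod 4925).

1873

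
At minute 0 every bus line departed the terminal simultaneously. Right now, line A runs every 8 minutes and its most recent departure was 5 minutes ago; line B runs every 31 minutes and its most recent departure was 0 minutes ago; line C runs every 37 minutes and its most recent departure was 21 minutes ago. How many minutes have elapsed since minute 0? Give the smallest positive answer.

5053

From t ≡ 5 (mod 8) write t = 5 + 8s. Substituting into t ≡ 0 (mod 31) gives 8s ≡ 26 (mod 31), and since 8⁻¹ ≡ 4 (mod 31), s ≡ 11. Hence t ≡ 5 + 8·11 = 93 (mod 248).
From t ≡ 93 (mod 248) write t = 93 + 248s. Substituting into t ≡ 21 (mod 37) gives 248s ≡ 2 (mod 37), and since 26⁻¹ ≡ 10 (mod 37), s ≡ 20. Hence t ≡ 93 + 248·20 = 5053 (mod 9176).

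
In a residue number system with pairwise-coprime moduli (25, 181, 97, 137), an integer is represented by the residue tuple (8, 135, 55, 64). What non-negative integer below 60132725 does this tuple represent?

24165083

Combine the congruences pairwise.
From x ≡ 8 (mod 25) write x = 8 + 25t. Substituting into x ≡ 135 (mod 181) gives 25t ≡ 127 (mod 181), and since 25⁻¹ ≡ 29 (mod 181), t ≡ 63. Hence x ≡ 8 + 25·63 = 1583 (mod 4525).
From x ≡ 1583 (mod 4525) write x = 1583 + 4525t. Substituting into x ≡ 55 (mod 97) gives 4525t ≡ 24 (mod 97), and since 63⁻¹ ≡ 77 (mod 97), t ≡ 5. Hence x ≡ 1583 + 4525·5 = 24208 (mod 438925).
From x ≡ 24208 (mod 438925) write x = 24208 + 438925t. Substituting into x ≡ 64 (mod 137) gives 438925t ≡ 105 (mod 137), and since 114⁻¹ ≡ 131 (mod 137), t ≡ 55. Hence x ≡ 24208 + 438925·55 = 24165083 (mod 60132725).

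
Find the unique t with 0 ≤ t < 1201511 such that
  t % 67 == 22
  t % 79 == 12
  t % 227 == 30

32718

The moduli are pairwise coprime; N = 67·79·227 = 1201511.
N/67 = 17933; 17933 ≡ 44 (mod 67); 44·32 ≡ 1, so inverse 32.
N/79 = 15209; 15209 ≡ 41 (mod 79); 41·27 ≡ 1, so inverse 27.
N/227 = 5293; 5293 ≡ 72 (mod 227); 72·41 ≡ 1, so inverse 41.
t ≡ 22·17933·32 + 12·15209·27 + 30·5293·41 = 24062938.
24062938 mod 1201511 = 32718.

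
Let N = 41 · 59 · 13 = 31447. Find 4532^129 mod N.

Mod 41: 4532 ≡ 22; by Fermat, exponent reduces to 129 mod 40 = 9; 22^9 ≡ 35 (mod 41).
Mod 59: 4532 ≡ 48; by Fermat, exponent reduces to 129 mod 58 = 13; 48^13 ≡ 5 (mod 59).
Mod 13: 4532 ≡ 8; by Fermat, exponent reduces to 129 mod 12 = 9; 8^9 ≡ 8 (mod 13).
Combine by CRT: x ≡ 35 (mod 41), x ≡ 5 (mod 59), x ≡ 8 (mod 13) ⇒ x ≡ 21068 (mod 31447).

21068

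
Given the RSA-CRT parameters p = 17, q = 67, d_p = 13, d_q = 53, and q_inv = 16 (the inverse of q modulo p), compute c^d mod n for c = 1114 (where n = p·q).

807

m₁ = c^(d_p) mod p: c ≡ 9 (mod 17), and 9^13 mod 17 = 8.
m₂ = c^(d_q) mod q: c ≡ 42 (mod 67), and 42^53 mod 67 = 3.
h = q_inv·(m₁ − m₂) mod p = 16·(8 − 3) mod 17 = 12.
m = m₂ + h·q = 3 + 12·67 = 807.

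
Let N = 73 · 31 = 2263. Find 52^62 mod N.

Mod 73: 52 ≡ 52; 52^62 ≡ 70 (mod 73).
Mod 31: 52 ≡ 21; by Fermat, exponent reduces to 62 mod 30 = 2; 21^2 ≡ 7 (mod 31).
Combine by CRT: x ≡ 70 (mod 73), x ≡ 7 (mod 31) ⇒ x ≡ 1092 (mod 2263).

1092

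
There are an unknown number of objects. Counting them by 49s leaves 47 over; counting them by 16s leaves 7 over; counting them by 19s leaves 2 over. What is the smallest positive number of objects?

439

The moduli are pairwise coprime; M = 49·16·19 = 14896.
M/49 = 304; 304 ≡ 10 (mod 49); 10·5 ≡ 1, so inverse 5.
M/16 = 931; 931 ≡ 3 (mod 16); 3·11 ≡ 1, so inverse 11.
M/19 = 784; 784 ≡ 5 (mod 19); 5·4 ≡ 1, so inverse 4.
N ≡ 47·304·5 + 7·931·11 + 2·784·4 = 149399.
149399 mod 14896 = 439.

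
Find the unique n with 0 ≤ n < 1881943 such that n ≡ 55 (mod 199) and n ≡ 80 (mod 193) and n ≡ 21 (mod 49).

1453949

The moduli are pairwise coprime; M = 199·193·49 = 1881943.
M/199 = 9457; 9457 ≡ 104 (mod 199); 104·155 ≡ 1, so inverse 155.
M/193 = 9751; 9751 ≡ 101 (mod 193); 101·86 ≡ 1, so inverse 86.
M/49 = 38407; 38407 ≡ 40 (mod 49); 40·38 ≡ 1, so inverse 38.
n ≡ 55·9457·155 + 80·9751·86 + 21·38407·38 = 178356591.
178356591 mod 1881943 = 1453949.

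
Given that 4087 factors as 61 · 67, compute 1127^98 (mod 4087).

2183

Mod 61: 1127 ≡ 29; by Fermat, exponent reduces to 98 mod 60 = 38; 29^38 ≡ 48 (mod 61).
Mod 67: 1127 ≡ 55; by Fermat, exponent reduces to 98 mod 66 = 32; 55^32 ≡ 39 (mod 67).
Combine by CRT: x ≡ 48 (mod 61), x ≡ 39 (mod 67) ⇒ x ≡ 2183 (mod 4087).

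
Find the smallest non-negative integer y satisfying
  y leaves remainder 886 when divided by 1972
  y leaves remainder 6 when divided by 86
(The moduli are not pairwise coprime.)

gcd(1972, 86) = 2 and 2 | (6 − 886), so the pair is consistent; merging gives y ≡ 63990 (mod 84796), where 84796 = lcm(1972, 86).
The solution is unique modulo lcm(1972, 86) = 84796.

63990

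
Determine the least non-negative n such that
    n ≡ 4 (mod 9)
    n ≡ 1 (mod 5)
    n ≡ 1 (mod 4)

121

From n ≡ 4 (mod 9) write n = 4 + 9t. Substituting into n ≡ 1 (mod 5) gives 9t ≡ 2 (mod 5), and since 4⁻¹ ≡ 4 (mod 5), t ≡ 3. Hence n ≡ 4 + 9·3 = 31 (mod 45).
From n ≡ 31 (mod 45) write n = 31 + 45t. Substituting into n ≡ 1 (mod 4) gives 45t ≡ 2 (mod 4), and since 1⁻¹ ≡ 1 (mod 4), t ≡ 2. Hence n ≡ 31 + 45·2 = 121 (mod 180).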